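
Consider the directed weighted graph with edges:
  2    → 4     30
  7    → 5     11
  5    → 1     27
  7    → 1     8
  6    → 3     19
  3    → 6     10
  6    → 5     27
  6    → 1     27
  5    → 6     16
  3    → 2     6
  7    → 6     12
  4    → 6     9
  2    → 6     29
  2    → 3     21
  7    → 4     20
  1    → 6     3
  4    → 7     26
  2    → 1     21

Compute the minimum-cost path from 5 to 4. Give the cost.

Routes from 5 to 4:
5 -> 6 -> 3 -> 2 -> 4: 16 + 19 + 6 + 30 = 71
5 -> 1 -> 6 -> 3 -> 2 -> 4: 27 + 3 + 19 + 6 + 30 = 85
Shortest: 71.

71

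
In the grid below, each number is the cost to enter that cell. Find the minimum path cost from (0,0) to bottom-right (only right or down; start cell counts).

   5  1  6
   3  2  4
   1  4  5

Best path: [0,0] [0,1] [1,1] [1,2] [2,2]
Cost: 5 + 1 + 2 + 4 + 5 = 17
For comparison, the top-then-right route costs 21.

17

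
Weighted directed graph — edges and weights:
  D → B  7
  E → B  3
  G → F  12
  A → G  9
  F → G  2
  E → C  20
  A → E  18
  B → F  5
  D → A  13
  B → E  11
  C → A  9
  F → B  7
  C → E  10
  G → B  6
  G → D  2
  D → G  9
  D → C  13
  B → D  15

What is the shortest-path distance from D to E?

Checking several routes:
D -> B -> E: 7 + 11 = 18
D -> G -> B -> E: 9 + 6 + 11 = 26
D -> C -> E: 13 + 10 = 23
The minimum is 18.

18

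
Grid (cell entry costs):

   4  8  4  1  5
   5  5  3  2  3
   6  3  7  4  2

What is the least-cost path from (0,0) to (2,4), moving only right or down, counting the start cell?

24

Cheapest: [0,0] → [0,1] → [0,2] → [0,3] → [1,3] → [1,4] → [2,4]
  4 + 8 + 4 + 1 + 2 + 3 + 2 = 24
(Top row then right column would cost 27.)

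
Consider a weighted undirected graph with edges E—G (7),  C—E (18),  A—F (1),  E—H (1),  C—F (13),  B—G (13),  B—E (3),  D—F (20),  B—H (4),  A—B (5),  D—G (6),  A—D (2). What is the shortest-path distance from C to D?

Comparing a few candidate routes:
C - E - B - A - D: 18 + 3 + 5 + 2 = 28
C - E - H - B - A - D: 18 + 1 + 4 + 5 + 2 = 30
C - F - A - D: 13 + 1 + 2 = 16
Shortest: 16.

16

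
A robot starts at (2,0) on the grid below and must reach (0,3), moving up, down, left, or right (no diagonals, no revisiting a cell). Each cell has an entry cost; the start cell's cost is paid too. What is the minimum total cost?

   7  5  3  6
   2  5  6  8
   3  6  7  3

24

Path (2,0)→(1,0)→(1,1)→(0,1)→(0,2)→(0,3): 3 + 2 + 5 + 5 + 3 + 6 = 24.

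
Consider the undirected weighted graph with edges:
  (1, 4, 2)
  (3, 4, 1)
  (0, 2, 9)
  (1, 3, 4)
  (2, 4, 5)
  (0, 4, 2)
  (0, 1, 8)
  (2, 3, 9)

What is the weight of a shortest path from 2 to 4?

A few of the 2→4 routes:
2 - 4: 5
2 - 0 - 4: 9 + 2 = 11
2 - 3 - 4: 9 + 1 = 10
2 - 3 - 1 - 4: 9 + 4 + 2 = 15
2 - 0 - 1 - 4: 9 + 8 + 2 = 19
Best route has total 5.

5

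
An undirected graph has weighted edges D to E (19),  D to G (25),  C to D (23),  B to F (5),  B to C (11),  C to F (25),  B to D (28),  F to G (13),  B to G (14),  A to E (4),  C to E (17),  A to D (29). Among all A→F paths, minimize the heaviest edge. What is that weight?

17

Checking several routes:
A-E-C-B-G-F: max(4, 17, 11, 14, 13) = 17
A-E-D-C-B-F: max(4, 19, 23, 11, 5) = 23
A-E-C-D-G-B-F: max(4, 17, 23, 25, 14, 5) = 25
A-E-C-F: max(4, 17, 25) = 25
A-E-D-C-B-G-F: max(4, 19, 23, 11, 14, 13) = 23
A-E-C-B-F: max(4, 17, 11, 5) = 17
The minimum achievable maximum is 17.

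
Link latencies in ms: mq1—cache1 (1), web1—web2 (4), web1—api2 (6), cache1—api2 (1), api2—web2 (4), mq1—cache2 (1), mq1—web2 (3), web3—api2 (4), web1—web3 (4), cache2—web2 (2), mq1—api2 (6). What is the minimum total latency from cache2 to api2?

3

Some routes from cache2 to api2:
cache2→mq1→cache1→api2: 1 + 1 + 1 = 3
cache2→web2→mq1→cache1→api2: 2 + 3 + 1 + 1 = 7
cache2→web2→api2: 2 + 4 = 6
The minimum is 3 ms.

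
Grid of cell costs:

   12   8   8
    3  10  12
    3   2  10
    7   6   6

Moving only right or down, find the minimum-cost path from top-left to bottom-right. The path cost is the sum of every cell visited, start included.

32

Best path: [0,0] -> [1,0] -> [2,0] -> [2,1] -> [3,1] -> [3,2]
Cost: 12 + 3 + 3 + 2 + 6 + 6 = 32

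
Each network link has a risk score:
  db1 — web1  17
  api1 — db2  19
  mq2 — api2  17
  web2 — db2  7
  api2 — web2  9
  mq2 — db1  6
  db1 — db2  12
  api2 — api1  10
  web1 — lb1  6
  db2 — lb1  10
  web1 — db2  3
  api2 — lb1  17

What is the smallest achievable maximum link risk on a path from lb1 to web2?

7

A few of the lb1→web2 routes:
lb1→web1→db1→mq2→api2→web2: max(6, 17, 6, 17, 9) = 17
lb1→web1→db2→web2: max(6, 3, 7) = 7
lb1→api2→web2: max(17, 9) = 17
lb1→api2→mq2→db1→web1→db2→web2: max(17, 17, 6, 17, 3, 7) = 17
lb1→api2→mq2→db1→db2→web2: max(17, 17, 6, 12, 7) = 17
lb1→db2→web2: max(10, 7) = 10
Smallest bottleneck: 7.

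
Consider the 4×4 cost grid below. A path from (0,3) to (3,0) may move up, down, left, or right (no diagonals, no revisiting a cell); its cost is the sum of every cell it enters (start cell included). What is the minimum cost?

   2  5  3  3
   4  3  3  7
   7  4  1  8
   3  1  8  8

18

Cheapest: (0,3) (0,2) (1,2) (2,2) (2,1) (3,1) (3,0)
  3 + 3 + 3 + 1 + 4 + 1 + 3 = 18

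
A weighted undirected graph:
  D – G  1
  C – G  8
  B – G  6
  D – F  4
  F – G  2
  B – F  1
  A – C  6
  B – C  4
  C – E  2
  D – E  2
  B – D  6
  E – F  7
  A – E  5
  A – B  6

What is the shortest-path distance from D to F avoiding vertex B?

3

A few of the D→F routes:
D -> G -> C -> E -> F: 1 + 8 + 2 + 7 = 18
D -> G -> F: 1 + 2 = 3
D -> F: 4
D -> E -> F: 2 + 7 = 9
D -> E -> C -> G -> F: 2 + 2 + 8 + 2 = 14
Best route has total 3.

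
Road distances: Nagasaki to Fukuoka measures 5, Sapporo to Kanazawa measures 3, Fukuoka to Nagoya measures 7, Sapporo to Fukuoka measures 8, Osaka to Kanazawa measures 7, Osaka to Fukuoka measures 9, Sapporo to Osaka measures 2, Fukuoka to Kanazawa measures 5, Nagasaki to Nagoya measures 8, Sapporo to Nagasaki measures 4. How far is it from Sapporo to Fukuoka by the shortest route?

8

A few of the Sapporo→Fukuoka routes:
Sapporo→Kanazawa→Fukuoka: 3 + 5 = 8
Sapporo→Fukuoka: 8
Sapporo→Nagasaki→Fukuoka: 4 + 5 = 9
Sapporo→Osaka→Fukuoka: 2 + 9 = 11
Shortest: 8.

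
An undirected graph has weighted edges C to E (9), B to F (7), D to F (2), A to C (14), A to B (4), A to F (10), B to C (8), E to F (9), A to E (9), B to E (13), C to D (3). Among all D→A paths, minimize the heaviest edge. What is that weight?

Checking several routes:
D-C-B-A: max(3, 8, 4) = 8
D-F-B-A: max(2, 7, 4) = 7
D-F-B-C-E-A: max(2, 7, 8, 9, 9) = 9
The minimum achievable maximum is 7.

7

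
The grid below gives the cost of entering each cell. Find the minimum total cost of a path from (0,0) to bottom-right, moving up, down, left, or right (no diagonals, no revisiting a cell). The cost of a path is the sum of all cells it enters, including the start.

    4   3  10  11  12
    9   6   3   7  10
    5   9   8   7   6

Path [0,0]→[0,1]→[1,1]→[1,2]→[1,3]→[2,3]→[2,4]: 4 + 3 + 6 + 3 + 7 + 7 + 6 = 36.

36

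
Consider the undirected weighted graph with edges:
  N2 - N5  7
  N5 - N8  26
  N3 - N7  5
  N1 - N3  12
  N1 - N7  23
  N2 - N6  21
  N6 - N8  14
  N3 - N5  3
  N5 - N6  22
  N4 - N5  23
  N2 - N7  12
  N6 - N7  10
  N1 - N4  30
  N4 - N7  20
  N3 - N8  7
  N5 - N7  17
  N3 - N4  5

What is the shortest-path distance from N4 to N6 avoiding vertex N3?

Comparing a few candidate routes:
N4-N5-N2-N7-N6: 23 + 7 + 12 + 10 = 52
N4-N5-N6: 23 + 22 = 45
N4-N5-N7-N6: 23 + 17 + 10 = 50
N4-N7-N6: 20 + 10 = 30
N4-N7-N2-N6: 20 + 12 + 21 = 53
N4-N5-N2-N6: 23 + 7 + 21 = 51
Best route has total 30.

30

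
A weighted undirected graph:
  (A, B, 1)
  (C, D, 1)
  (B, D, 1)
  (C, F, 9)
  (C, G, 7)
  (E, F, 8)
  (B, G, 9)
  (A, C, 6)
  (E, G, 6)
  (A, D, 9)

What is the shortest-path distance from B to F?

Comparing a few candidate routes:
B-A-C-F: 1 + 6 + 9 = 16
B-G-E-F: 9 + 6 + 8 = 23
B-D-C-F: 1 + 1 + 9 = 11
B-A-D-C-F: 1 + 9 + 1 + 9 = 20
Shortest: 11.

11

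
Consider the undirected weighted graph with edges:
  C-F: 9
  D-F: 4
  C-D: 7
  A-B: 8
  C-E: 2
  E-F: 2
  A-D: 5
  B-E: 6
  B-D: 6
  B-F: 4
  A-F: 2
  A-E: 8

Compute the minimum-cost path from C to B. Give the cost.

Comparing a few candidate routes:
C→E→F→D→B: 2 + 2 + 4 + 6 = 14
C→F→B: 9 + 4 = 13
C→E→F→B: 2 + 2 + 4 = 8
C→D→B: 7 + 6 = 13
C→E→B: 2 + 6 = 8
Best route has total 8.

8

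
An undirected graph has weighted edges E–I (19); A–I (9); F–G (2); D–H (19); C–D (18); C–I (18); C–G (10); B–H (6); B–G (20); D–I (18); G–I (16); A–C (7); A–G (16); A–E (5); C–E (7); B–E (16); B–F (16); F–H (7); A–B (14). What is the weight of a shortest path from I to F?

Checking several routes:
I -> A -> C -> G -> F: 9 + 7 + 10 + 2 = 28
I -> G -> F: 16 + 2 = 18
I -> A -> G -> F: 9 + 16 + 2 = 27
Best route has total 18.

18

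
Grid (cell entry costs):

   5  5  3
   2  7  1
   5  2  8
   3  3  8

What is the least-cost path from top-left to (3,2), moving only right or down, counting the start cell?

25

Cheapest: (0,0) → (1,0) → (2,0) → (2,1) → (3,1) → (3,2)
  5 + 2 + 5 + 2 + 3 + 8 = 25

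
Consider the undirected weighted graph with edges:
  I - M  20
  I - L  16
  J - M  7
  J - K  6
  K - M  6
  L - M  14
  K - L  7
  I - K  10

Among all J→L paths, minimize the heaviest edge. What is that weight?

7

Checking several routes:
J-K-L: max(6, 7) = 7
J-M-K-L: max(7, 6, 7) = 7
J-M-L: max(7, 14) = 14
J-M-K-I-L: max(7, 6, 10, 16) = 16
J-K-M-L: max(6, 6, 14) = 14
J-K-I-L: max(6, 10, 16) = 16
Smallest bottleneck: 7.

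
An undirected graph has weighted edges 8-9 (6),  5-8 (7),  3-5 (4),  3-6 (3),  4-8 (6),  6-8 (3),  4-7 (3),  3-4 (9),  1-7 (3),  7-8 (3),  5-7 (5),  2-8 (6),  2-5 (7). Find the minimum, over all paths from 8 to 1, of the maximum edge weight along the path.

3

Comparing a few candidate routes:
8 → 7 → 1: max(3, 3) = 3
8 → 4 → 7 → 1: max(6, 3, 3) = 6
8 → 6 → 3 → 5 → 7 → 1: max(3, 3, 4, 5, 3) = 5
The minimum achievable maximum is 3.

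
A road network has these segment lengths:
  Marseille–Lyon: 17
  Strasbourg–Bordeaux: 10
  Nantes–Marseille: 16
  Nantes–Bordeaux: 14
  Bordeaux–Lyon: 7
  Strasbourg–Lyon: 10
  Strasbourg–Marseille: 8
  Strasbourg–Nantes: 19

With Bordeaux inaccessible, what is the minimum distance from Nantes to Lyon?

29

Candidate routes:
Nantes-Marseille-Strasbourg-Lyon: 16 + 8 + 10 = 34
Nantes-Strasbourg-Marseille-Lyon: 19 + 8 + 17 = 44
Nantes-Marseille-Lyon: 16 + 17 = 33
Nantes-Strasbourg-Lyon: 19 + 10 = 29
Best route has total 29.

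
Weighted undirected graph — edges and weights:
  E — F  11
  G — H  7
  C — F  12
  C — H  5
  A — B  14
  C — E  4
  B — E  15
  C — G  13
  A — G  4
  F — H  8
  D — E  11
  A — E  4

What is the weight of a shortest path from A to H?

11

Some routes from A to H:
A→E→F→H: 4 + 11 + 8 = 23
A→G→C→H: 4 + 13 + 5 = 22
A→E→C→F→H: 4 + 4 + 12 + 8 = 28
A→E→C→H: 4 + 4 + 5 = 13
A→G→H: 4 + 7 = 11
Shortest: 11.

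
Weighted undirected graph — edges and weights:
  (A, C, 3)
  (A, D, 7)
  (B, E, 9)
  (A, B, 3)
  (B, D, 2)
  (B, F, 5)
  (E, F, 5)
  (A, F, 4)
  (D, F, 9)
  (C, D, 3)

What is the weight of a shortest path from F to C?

7

Comparing a few candidate routes:
F -> D -> C: 9 + 3 = 12
F -> A -> C: 4 + 3 = 7
F -> B -> A -> C: 5 + 3 + 3 = 11
F -> B -> D -> C: 5 + 2 + 3 = 10
Shortest: 7.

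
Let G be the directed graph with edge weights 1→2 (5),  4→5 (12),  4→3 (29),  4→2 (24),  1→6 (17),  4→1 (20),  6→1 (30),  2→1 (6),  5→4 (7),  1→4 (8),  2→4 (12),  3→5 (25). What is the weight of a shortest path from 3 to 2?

Routes from 3 to 2:
3 → 5 → 4 → 2: 25 + 7 + 24 = 56
3 → 5 → 4 → 1 → 2: 25 + 7 + 20 + 5 = 57
Shortest: 56.

56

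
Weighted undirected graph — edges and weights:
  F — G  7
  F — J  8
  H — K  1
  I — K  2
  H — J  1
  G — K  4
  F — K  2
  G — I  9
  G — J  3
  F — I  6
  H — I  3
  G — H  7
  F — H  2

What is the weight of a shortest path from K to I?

2

A few of the K→I routes:
K - I: 2
K - H - I: 1 + 3 = 4
K - F - I: 2 + 6 = 8
K - F - H - I: 2 + 2 + 3 = 7
Shortest: 2.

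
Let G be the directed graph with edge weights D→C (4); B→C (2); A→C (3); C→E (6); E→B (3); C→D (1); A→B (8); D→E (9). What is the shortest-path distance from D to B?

12

Paths from D to B:
D → E → B: 9 + 3 = 12
D → C → E → B: 4 + 6 + 3 = 13
The minimum is 12.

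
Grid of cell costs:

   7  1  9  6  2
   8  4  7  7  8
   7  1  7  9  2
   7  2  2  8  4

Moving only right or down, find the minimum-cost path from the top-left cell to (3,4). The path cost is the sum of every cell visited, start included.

29

Take r0c0 → r0c1 → r1c1 → r2c1 → r3c1 → r3c2 → r3c3 → r3c4 for a total of 7 + 1 + 4 + 1 + 2 + 2 + 8 + 4 = 29.
For comparison, the top-then-right route costs 39.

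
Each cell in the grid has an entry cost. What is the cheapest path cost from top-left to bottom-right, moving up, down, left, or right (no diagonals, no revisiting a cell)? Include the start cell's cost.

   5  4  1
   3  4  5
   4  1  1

14

One optimal route is [0,0] → [1,0] → [1,1] → [2,1] → [2,2].
Its cost is 5 + 3 + 4 + 1 + 1 = 14.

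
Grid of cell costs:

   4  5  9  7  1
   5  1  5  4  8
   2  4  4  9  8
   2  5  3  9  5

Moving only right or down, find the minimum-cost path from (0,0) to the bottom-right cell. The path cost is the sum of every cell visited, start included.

35

One optimal route is (0,0)→(0,1)→(1,1)→(2,1)→(2,2)→(3,2)→(3,3)→(3,4).
Its cost is 4 + 5 + 1 + 4 + 4 + 3 + 9 + 5 = 35.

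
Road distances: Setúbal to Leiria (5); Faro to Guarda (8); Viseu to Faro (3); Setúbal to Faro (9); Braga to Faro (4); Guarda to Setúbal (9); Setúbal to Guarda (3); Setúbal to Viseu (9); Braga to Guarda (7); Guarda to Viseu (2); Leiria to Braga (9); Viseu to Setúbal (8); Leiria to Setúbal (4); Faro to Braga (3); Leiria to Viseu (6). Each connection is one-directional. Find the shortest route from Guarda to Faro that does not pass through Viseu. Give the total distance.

Candidate routes:
Guarda→Setúbal→Leiria→Braga→Faro: 9 + 5 + 9 + 4 = 27
Guarda→Setúbal→Faro: 9 + 9 = 18
Shortest: 18.

18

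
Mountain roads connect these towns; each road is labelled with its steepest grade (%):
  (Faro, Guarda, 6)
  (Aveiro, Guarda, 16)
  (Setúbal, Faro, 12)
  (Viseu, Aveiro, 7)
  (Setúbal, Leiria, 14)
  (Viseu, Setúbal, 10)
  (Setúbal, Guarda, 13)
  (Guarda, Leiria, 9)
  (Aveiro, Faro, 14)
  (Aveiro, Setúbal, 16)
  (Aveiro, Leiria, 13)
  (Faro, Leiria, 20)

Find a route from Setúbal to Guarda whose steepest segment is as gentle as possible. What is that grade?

A few of the Setúbal→Guarda routes:
Setúbal - Faro - Guarda: max(12, 6) = 12
Setúbal - Guarda: max(13) = 13
Setúbal - Leiria - Guarda: max(14, 9) = 14
Setúbal - Faro - Aveiro - Leiria - Guarda: max(12, 14, 13, 9) = 14
Setúbal - Leiria - Aveiro - Faro - Guarda: max(14, 13, 14, 6) = 14
Setúbal - Viseu - Aveiro - Leiria - Guarda: max(10, 7, 13, 9) = 13
The minimum achievable maximum is 12%.

12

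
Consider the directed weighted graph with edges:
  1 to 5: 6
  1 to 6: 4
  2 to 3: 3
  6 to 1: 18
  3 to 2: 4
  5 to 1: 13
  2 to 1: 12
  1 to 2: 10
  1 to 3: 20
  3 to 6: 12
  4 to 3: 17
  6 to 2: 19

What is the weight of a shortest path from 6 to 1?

18

Candidate routes:
6 -> 1: 18
6 -> 2 -> 1: 19 + 12 = 31
Shortest: 18.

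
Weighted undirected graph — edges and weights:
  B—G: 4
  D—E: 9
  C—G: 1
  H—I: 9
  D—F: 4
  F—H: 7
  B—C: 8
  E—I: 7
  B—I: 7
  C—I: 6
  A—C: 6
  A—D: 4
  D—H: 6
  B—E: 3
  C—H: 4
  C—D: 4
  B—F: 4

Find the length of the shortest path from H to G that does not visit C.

15

A few of the H→G routes:
H→D→F→B→G: 6 + 4 + 4 + 4 = 18
H→D→E→B→G: 6 + 9 + 3 + 4 = 22
H→I→E→B→G: 9 + 7 + 3 + 4 = 23
H→I→B→G: 9 + 7 + 4 = 20
H→F→B→G: 7 + 4 + 4 = 15
Shortest: 15.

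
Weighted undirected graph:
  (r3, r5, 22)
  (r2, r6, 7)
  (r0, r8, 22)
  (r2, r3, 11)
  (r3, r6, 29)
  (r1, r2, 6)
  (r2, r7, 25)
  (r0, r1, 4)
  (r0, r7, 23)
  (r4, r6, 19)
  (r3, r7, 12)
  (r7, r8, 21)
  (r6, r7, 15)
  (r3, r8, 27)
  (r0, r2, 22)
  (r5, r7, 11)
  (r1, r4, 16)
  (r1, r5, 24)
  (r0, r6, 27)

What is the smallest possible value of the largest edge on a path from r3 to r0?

11

A few of the r3→r0 routes:
r3 - r2 - r0: max(11, 22) = 22
r3 - r7 - r6 - r2 - r1 - r0: max(12, 15, 7, 6, 4) = 15
r3 - r7 - r6 - r4 - r1 - r0: max(12, 15, 19, 16, 4) = 19
r3 - r2 - r6 - r4 - r1 - r0: max(11, 7, 19, 16, 4) = 19
r3 - r2 - r1 - r4 - r6 - r7 - r8 - r0: max(11, 6, 16, 19, 15, 21, 22) = 22
r3 - r2 - r1 - r0: max(11, 6, 4) = 11
Smallest bottleneck: 11.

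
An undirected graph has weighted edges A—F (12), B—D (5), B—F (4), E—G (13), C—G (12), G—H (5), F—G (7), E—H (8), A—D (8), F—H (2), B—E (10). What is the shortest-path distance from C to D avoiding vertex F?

Candidate routes:
C-G-H-E-B-D: 12 + 5 + 8 + 10 + 5 = 40
C-G-E-B-D: 12 + 13 + 10 + 5 = 40
Best route has total 40.

40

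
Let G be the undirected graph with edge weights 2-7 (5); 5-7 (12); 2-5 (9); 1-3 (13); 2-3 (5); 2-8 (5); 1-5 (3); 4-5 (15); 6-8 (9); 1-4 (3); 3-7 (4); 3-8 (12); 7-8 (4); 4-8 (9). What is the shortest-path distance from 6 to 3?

17

A few of the 6→3 routes:
6→8→2→3: 9 + 5 + 5 = 19
6→8→7→3: 9 + 4 + 4 = 17
6→8→3: 9 + 12 = 21
Shortest: 17.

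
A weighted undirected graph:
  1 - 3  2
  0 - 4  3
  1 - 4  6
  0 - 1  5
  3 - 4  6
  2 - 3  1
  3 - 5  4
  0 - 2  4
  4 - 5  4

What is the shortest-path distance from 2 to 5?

5

Some routes from 2 to 5:
2-3-1-4-5: 1 + 2 + 6 + 4 = 13
2-3-4-5: 1 + 6 + 4 = 11
2-3-5: 1 + 4 = 5
2-0-1-3-5: 4 + 5 + 2 + 4 = 15
2-0-4-5: 4 + 3 + 4 = 11
Best route has total 5.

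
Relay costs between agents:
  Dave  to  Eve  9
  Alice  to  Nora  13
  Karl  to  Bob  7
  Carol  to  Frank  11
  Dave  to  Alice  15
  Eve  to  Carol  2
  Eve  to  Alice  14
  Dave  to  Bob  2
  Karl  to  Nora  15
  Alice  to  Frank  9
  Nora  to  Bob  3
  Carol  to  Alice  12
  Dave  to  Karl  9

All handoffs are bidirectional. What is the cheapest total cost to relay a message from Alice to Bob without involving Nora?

Checking several routes:
Alice-Frank-Carol-Eve-Dave-Bob: 9 + 11 + 2 + 9 + 2 = 33
Alice-Carol-Eve-Dave-Bob: 12 + 2 + 9 + 2 = 25
Alice-Eve-Dave-Bob: 14 + 9 + 2 = 25
Alice-Dave-Bob: 15 + 2 = 17
Alice-Dave-Karl-Bob: 15 + 9 + 7 = 31
Best route has total 17.

17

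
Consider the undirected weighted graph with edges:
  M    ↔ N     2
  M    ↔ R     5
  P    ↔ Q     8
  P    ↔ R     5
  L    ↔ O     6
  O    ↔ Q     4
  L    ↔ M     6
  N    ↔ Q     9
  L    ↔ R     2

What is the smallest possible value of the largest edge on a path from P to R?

5

Comparing a few candidate routes:
P - R: max(5) = 5
P - Q - O - L - M - R: max(8, 4, 6, 6, 5) = 8
P - Q - O - L - R: max(8, 4, 6, 2) = 8
The minimum achievable maximum is 5.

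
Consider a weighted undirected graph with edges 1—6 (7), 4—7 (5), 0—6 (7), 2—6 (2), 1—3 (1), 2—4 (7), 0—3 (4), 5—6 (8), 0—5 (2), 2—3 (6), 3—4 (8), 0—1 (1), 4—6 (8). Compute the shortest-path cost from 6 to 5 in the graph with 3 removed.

8

Paths from 6 to 5 avoiding 3:
6-0-5: 7 + 2 = 9
6-1-0-5: 7 + 1 + 2 = 10
6-5: 8
Best route has total 8.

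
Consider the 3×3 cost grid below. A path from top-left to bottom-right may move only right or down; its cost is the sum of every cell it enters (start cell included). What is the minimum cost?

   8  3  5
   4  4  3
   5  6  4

One optimal route is [0,0]→[0,1]→[1,1]→[1,2]→[2,2].
Its cost is 8 + 3 + 4 + 3 + 4 = 22.

22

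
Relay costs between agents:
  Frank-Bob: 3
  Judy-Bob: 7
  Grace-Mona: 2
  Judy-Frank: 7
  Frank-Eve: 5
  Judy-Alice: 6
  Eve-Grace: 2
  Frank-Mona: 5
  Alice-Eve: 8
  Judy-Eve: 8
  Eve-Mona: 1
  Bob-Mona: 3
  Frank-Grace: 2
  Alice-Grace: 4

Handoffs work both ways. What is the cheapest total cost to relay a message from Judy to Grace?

Some routes from Judy to Grace:
Judy → Bob → Frank → Grace: 7 + 3 + 2 = 12
Judy → Eve → Grace: 8 + 2 = 10
Judy → Alice → Grace: 6 + 4 = 10
Judy → Bob → Mona → Grace: 7 + 3 + 2 = 12
Judy → Eve → Mona → Grace: 8 + 1 + 2 = 11
Judy → Frank → Grace: 7 + 2 = 9
Best route has total 9.

9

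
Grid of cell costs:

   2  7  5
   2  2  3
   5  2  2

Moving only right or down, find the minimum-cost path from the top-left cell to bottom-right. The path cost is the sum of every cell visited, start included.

10

Cheapest: [0,0] -> [1,0] -> [1,1] -> [2,1] -> [2,2]
  2 + 2 + 2 + 2 + 2 = 10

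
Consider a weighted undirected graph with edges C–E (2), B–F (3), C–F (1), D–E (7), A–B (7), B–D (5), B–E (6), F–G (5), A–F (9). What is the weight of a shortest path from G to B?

8

Paths from G to B:
G - F - B: 5 + 3 = 8
G - F - C - E - B: 5 + 1 + 2 + 6 = 14
G - F - A - B: 5 + 9 + 7 = 21
G - F - C - E - D - B: 5 + 1 + 2 + 7 + 5 = 20
Best route has total 8.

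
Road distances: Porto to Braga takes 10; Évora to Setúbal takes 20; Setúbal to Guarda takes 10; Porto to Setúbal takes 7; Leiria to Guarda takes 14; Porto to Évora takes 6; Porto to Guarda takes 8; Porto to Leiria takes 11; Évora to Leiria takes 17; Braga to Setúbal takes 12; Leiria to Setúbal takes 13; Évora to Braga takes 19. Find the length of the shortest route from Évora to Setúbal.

Some routes from Évora to Setúbal:
Évora -> Setúbal: 20
Évora -> Porto -> Guarda -> Setúbal: 6 + 8 + 10 = 24
Évora -> Porto -> Leiria -> Setúbal: 6 + 11 + 13 = 30
Évora -> Leiria -> Setúbal: 17 + 13 = 30
Évora -> Porto -> Braga -> Setúbal: 6 + 10 + 12 = 28
Évora -> Porto -> Setúbal: 6 + 7 = 13
Best route has total 13.

13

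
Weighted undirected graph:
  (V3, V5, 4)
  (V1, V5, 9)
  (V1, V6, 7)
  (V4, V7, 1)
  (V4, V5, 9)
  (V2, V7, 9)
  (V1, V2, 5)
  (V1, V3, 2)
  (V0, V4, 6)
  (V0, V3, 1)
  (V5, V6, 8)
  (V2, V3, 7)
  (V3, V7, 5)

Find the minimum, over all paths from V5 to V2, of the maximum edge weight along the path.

5

Checking several routes:
V5-V3-V2: max(4, 7) = 7
V5-V6-V1-V3-V2: max(8, 7, 2, 7) = 8
V5-V3-V1-V2: max(4, 2, 5) = 5
The minimum achievable maximum is 5.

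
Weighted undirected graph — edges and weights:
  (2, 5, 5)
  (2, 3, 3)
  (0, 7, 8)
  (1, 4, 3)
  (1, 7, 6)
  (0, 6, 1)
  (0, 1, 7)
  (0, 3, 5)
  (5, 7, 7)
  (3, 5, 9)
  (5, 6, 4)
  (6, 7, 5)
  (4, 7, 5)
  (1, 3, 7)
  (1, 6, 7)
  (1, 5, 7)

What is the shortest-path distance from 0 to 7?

6

Checking several routes:
0 → 7: 8
0 → 6 → 7: 1 + 5 = 6
0 → 6 → 5 → 7: 1 + 4 + 7 = 12
0 → 1 → 7: 7 + 6 = 13
Best route has total 6.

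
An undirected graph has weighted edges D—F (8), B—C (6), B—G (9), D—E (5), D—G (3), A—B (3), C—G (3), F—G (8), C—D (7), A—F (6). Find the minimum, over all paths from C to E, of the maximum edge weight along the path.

A few of the C→E routes:
C -> B -> A -> F -> D -> E: max(6, 3, 6, 8, 5) = 8
C -> G -> F -> D -> E: max(3, 8, 8, 5) = 8
C -> G -> D -> E: max(3, 3, 5) = 5
C -> D -> E: max(7, 5) = 7
C -> B -> A -> F -> G -> D -> E: max(6, 3, 6, 8, 3, 5) = 8
Smallest bottleneck: 5.

5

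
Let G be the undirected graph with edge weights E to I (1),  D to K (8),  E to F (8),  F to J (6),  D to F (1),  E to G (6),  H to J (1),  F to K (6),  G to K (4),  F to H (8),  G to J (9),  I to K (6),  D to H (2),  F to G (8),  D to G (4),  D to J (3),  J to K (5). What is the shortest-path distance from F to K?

6

Comparing a few candidate routes:
F - D - G - K: 1 + 4 + 4 = 9
F - J - K: 6 + 5 = 11
F - K: 6
F - D - K: 1 + 8 = 9
F - D - J - K: 1 + 3 + 5 = 9
F - D - H - J - K: 1 + 2 + 1 + 5 = 9
The minimum is 6.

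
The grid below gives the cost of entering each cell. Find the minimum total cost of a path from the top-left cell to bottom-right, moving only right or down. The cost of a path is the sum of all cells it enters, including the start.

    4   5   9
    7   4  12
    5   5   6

24

Cheapest: (0,0) → (0,1) → (1,1) → (2,1) → (2,2)
  4 + 5 + 4 + 5 + 6 = 24
(Top row then right column would cost 36.)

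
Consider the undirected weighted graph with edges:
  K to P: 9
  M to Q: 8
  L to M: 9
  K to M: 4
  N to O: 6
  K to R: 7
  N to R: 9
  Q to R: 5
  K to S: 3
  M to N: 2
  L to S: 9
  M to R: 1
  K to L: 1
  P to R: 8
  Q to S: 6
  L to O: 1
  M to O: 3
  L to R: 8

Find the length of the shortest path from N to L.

Checking several routes:
N → M → R → K → L: 2 + 1 + 7 + 1 = 11
N → M → L: 2 + 9 = 11
N → M → R → L: 2 + 1 + 8 = 11
N → M → O → L: 2 + 3 + 1 = 6
N → M → K → L: 2 + 4 + 1 = 7
N → O → L: 6 + 1 = 7
The minimum is 6.

6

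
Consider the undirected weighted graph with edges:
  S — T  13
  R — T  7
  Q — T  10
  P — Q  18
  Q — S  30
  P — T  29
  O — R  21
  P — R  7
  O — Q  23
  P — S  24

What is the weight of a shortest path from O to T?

28

Some routes from O to T:
O-R-P-T: 21 + 7 + 29 = 57
O-R-T: 21 + 7 = 28
O-R-P-Q-T: 21 + 7 + 18 + 10 = 56
O-Q-P-R-T: 23 + 18 + 7 + 7 = 55
O-Q-T: 23 + 10 = 33
Shortest: 28.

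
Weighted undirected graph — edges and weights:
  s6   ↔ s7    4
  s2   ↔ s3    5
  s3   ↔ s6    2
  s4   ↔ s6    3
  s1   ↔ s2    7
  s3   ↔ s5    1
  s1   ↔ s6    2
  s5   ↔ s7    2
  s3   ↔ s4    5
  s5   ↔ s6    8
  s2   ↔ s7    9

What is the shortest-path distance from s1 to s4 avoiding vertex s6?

Candidate routes:
s1 -> s2 -> s7 -> s5 -> s3 -> s4: 7 + 9 + 2 + 1 + 5 = 24
s1 -> s2 -> s3 -> s4: 7 + 5 + 5 = 17
The minimum is 17.

17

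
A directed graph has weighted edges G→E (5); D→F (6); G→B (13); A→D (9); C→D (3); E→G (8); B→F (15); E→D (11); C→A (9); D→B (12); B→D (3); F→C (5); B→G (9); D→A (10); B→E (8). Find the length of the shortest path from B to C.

Routes from B to C:
B - F - C: 15 + 5 = 20
B - G - E - D - F - C: 9 + 5 + 11 + 6 + 5 = 36
B - E - D - F - C: 8 + 11 + 6 + 5 = 30
B - D - F - C: 3 + 6 + 5 = 14
The minimum is 14.

14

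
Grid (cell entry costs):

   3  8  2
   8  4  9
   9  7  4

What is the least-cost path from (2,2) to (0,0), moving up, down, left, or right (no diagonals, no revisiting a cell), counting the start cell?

26

Best path: (2,2) → (1,2) → (0,2) → (0,1) → (0,0)
Cost: 4 + 9 + 2 + 8 + 3 = 26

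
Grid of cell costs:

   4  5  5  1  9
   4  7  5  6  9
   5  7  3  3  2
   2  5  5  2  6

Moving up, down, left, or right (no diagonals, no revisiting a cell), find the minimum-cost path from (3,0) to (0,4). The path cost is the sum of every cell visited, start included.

Take (3,0) (3,1) (3,2) (3,3) (2,3) (1,3) (0,3) (0,4) for a total of 2 + 5 + 5 + 2 + 3 + 6 + 1 + 9 = 33.

33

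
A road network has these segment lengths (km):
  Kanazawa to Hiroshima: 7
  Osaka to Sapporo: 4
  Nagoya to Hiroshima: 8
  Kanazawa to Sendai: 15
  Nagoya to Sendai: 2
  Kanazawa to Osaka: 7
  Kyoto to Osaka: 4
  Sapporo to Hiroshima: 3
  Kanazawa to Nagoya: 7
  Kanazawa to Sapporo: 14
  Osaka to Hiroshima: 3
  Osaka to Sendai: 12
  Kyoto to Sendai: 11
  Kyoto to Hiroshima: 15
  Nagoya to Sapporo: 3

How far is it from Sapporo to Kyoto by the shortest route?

A few of the Sapporo→Kyoto routes:
Sapporo→Hiroshima→Kyoto: 3 + 15 = 18
Sapporo→Nagoya→Sendai→Kyoto: 3 + 2 + 11 = 16
Sapporo→Hiroshima→Osaka→Kyoto: 3 + 3 + 4 = 10
Sapporo→Osaka→Kyoto: 4 + 4 = 8
Best route has total 8 km.

8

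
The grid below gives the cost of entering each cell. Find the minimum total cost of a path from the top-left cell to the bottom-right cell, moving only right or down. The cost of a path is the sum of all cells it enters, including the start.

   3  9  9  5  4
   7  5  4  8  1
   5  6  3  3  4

29

One optimal route is r0c0 r1c0 r1c1 r1c2 r2c2 r2c3 r2c4.
Its cost is 3 + 7 + 5 + 4 + 3 + 3 + 4 = 29.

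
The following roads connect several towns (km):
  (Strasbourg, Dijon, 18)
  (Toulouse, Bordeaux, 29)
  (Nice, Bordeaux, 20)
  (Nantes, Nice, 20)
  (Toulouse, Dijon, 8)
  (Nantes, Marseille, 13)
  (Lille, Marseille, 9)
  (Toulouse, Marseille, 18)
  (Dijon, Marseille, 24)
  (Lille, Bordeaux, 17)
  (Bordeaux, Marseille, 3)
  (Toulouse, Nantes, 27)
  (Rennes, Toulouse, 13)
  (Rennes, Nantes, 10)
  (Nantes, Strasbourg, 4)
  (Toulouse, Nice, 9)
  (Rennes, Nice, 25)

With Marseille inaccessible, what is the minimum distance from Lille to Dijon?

54

A few of the Lille→Dijon routes:
Lille-Bordeaux-Nice-Rennes-Toulouse-Dijon: 17 + 20 + 25 + 13 + 8 = 83
Lille-Bordeaux-Nice-Toulouse-Dijon: 17 + 20 + 9 + 8 = 54
Lille-Bordeaux-Toulouse-Dijon: 17 + 29 + 8 = 54
Lille-Bordeaux-Nice-Nantes-Rennes-Toulouse-Dijon: 17 + 20 + 20 + 10 + 13 + 8 = 88
Lille-Bordeaux-Nice-Nantes-Strasbourg-Dijon: 17 + 20 + 20 + 4 + 18 = 79
Best route has total 54 km.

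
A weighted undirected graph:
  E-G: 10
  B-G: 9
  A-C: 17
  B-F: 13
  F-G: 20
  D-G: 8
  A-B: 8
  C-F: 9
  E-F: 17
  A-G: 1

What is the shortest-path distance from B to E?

19

Checking several routes:
B → F → G → E: 13 + 20 + 10 = 43
B → A → G → F → E: 8 + 1 + 20 + 17 = 46
B → F → E: 13 + 17 = 30
B → A → G → E: 8 + 1 + 10 = 19
B → G → E: 9 + 10 = 19
B → G → F → E: 9 + 20 + 17 = 46
The minimum is 19.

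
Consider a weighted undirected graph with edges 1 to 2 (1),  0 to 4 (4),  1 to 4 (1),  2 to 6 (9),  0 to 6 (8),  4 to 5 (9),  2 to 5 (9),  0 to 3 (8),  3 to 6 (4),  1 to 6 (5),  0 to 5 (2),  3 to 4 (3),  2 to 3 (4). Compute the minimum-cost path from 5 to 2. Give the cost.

Checking several routes:
5 - 4 - 1 - 2: 9 + 1 + 1 = 11
5 - 0 - 4 - 3 - 2: 2 + 4 + 3 + 4 = 13
5 - 2: 9
5 - 0 - 4 - 1 - 2: 2 + 4 + 1 + 1 = 8
Shortest: 8.

8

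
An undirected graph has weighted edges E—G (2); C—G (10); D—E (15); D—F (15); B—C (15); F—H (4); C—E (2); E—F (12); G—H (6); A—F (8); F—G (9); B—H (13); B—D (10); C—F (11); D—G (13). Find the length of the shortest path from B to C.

Some routes from B to C:
B-H-F-C: 13 + 4 + 11 = 28
B-D-E-C: 10 + 15 + 2 = 27
B-H-G-E-C: 13 + 6 + 2 + 2 = 23
B-D-G-E-C: 10 + 13 + 2 + 2 = 27
B-C: 15
Best route has total 15.

15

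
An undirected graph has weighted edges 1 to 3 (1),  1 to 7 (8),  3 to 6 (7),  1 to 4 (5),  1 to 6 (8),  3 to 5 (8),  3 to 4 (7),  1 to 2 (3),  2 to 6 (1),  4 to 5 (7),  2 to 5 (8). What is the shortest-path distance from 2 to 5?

8

Checking several routes:
2-1-4-5: 3 + 5 + 7 = 15
2-5: 8
2-1-3-5: 3 + 1 + 8 = 12
2-6-3-5: 1 + 7 + 8 = 16
2-6-1-3-5: 1 + 8 + 1 + 8 = 18
Best route has total 8.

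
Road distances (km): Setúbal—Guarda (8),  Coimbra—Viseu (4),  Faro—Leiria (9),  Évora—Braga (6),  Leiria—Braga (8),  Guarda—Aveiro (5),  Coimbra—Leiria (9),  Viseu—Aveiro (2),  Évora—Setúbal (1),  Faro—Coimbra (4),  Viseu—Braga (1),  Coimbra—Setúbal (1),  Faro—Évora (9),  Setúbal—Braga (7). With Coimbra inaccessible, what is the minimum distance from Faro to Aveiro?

A few of the Faro→Aveiro routes:
Faro - Évora - Setúbal - Guarda - Aveiro: 9 + 1 + 8 + 5 = 23
Faro - Évora - Braga - Setúbal - Guarda - Aveiro: 9 + 6 + 7 + 8 + 5 = 35
Faro - Évora - Setúbal - Braga - Viseu - Aveiro: 9 + 1 + 7 + 1 + 2 = 20
Faro - Leiria - Braga - Viseu - Aveiro: 9 + 8 + 1 + 2 = 20
Faro - Évora - Braga - Viseu - Aveiro: 9 + 6 + 1 + 2 = 18
The minimum is 18 km.

18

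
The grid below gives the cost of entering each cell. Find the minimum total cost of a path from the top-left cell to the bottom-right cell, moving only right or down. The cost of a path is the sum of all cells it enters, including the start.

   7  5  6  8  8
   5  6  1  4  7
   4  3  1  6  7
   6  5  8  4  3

33

One optimal route is [0,0] → [0,1] → [0,2] → [1,2] → [2,2] → [2,3] → [3,3] → [3,4].
Its cost is 7 + 5 + 6 + 1 + 1 + 6 + 4 + 3 = 33.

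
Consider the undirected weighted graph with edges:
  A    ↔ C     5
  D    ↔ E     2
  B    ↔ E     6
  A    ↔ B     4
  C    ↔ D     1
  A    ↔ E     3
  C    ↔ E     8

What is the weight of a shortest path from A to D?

5

Some routes from A to D:
A-B-E-D: 4 + 6 + 2 = 12
A-C-E-D: 5 + 8 + 2 = 15
A-E-C-D: 3 + 8 + 1 = 12
A-E-D: 3 + 2 = 5
A-C-D: 5 + 1 = 6
Best route has total 5.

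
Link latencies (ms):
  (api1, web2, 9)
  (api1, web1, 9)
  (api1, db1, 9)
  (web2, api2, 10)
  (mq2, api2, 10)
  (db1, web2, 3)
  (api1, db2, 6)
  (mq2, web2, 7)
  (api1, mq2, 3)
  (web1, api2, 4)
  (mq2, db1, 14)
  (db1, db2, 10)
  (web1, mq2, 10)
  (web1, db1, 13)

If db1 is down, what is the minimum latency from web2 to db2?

A few of the web2→db2 routes:
web2→api2→mq2→api1→db2: 10 + 10 + 3 + 6 = 29
web2→mq2→api1→db2: 7 + 3 + 6 = 16
web2→api1→db2: 9 + 6 = 15
web2→api2→web1→api1→db2: 10 + 4 + 9 + 6 = 29
Shortest: 15 ms.

15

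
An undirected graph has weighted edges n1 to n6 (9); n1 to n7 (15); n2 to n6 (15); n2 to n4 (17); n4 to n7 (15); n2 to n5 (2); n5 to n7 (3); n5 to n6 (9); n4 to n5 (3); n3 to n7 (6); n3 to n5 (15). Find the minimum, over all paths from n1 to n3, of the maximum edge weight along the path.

A few of the n1→n3 routes:
n1→n7→n3: max(15, 6) = 15
n1→n7→n4→n5→n3: max(15, 15, 3, 15) = 15
n1→n6→n5→n7→n3: max(9, 9, 3, 6) = 9
n1→n6→n2→n5→n4→n7→n3: max(9, 15, 2, 3, 15, 6) = 15
n1→n7→n5→n3: max(15, 3, 15) = 15
The minimum achievable maximum is 9.

9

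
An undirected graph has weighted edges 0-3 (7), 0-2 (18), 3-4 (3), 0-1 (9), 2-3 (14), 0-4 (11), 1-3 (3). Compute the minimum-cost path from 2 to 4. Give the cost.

17

Routes from 2 to 4:
2 - 0 - 1 - 3 - 4: 18 + 9 + 3 + 3 = 33
2 - 0 - 3 - 4: 18 + 7 + 3 = 28
2 - 3 - 0 - 4: 14 + 7 + 11 = 32
2 - 3 - 1 - 0 - 4: 14 + 3 + 9 + 11 = 37
2 - 0 - 4: 18 + 11 = 29
2 - 3 - 4: 14 + 3 = 17
Shortest: 17.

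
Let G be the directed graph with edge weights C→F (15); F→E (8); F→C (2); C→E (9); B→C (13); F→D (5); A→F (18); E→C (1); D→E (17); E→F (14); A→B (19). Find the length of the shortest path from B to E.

Candidate routes:
B-C-F-E: 13 + 15 + 8 = 36
B-C-F-D-E: 13 + 15 + 5 + 17 = 50
B-C-E: 13 + 9 = 22
The minimum is 22.

22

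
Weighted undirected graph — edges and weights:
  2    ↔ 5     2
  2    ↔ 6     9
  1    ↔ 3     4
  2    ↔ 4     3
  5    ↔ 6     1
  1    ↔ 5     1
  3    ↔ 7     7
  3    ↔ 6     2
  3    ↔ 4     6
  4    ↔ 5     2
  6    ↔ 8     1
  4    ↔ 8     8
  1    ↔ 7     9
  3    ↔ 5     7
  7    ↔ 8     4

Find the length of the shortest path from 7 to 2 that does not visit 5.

14

Comparing a few candidate routes:
7 - 3 - 6 - 8 - 4 - 2: 7 + 2 + 1 + 8 + 3 = 21
7 - 8 - 4 - 2: 4 + 8 + 3 = 15
7 - 8 - 6 - 2: 4 + 1 + 9 = 14
7 - 8 - 6 - 3 - 4 - 2: 4 + 1 + 2 + 6 + 3 = 16
7 - 3 - 6 - 2: 7 + 2 + 9 = 18
7 - 3 - 4 - 2: 7 + 6 + 3 = 16
Shortest: 14.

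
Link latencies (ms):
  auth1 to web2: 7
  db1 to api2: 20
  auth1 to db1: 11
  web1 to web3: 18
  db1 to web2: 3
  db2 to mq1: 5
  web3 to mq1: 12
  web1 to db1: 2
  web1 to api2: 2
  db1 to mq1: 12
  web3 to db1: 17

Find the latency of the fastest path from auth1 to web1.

Some routes from auth1 to web1:
auth1→web2→db1→web3→web1: 7 + 3 + 17 + 18 = 45
auth1→db1→api2→web1: 11 + 20 + 2 = 33
auth1→web2→db1→api2→web1: 7 + 3 + 20 + 2 = 32
auth1→db1→web1: 11 + 2 = 13
auth1→db1→web3→web1: 11 + 17 + 18 = 46
auth1→web2→db1→web1: 7 + 3 + 2 = 12
The minimum is 12 ms.

12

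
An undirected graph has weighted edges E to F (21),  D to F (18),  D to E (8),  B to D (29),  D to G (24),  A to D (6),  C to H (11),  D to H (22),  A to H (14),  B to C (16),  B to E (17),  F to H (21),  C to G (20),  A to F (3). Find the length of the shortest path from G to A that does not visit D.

Candidate routes:
G - C - B - E - F - A: 20 + 16 + 17 + 21 + 3 = 77
G - C - H - A: 20 + 11 + 14 = 45
G - C - H - F - A: 20 + 11 + 21 + 3 = 55
G - C - B - E - F - H - A: 20 + 16 + 17 + 21 + 21 + 14 = 109
The minimum is 45.

45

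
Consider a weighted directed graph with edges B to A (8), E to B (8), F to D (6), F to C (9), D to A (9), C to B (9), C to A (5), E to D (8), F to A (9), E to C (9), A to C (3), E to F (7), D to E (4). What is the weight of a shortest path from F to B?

Candidate routes:
F - C - B: 9 + 9 = 18
F - D - E - B: 6 + 4 + 8 = 18
F - A - C - B: 9 + 3 + 9 = 21
F - D - A - C - B: 6 + 9 + 3 + 9 = 27
F - D - E - C - B: 6 + 4 + 9 + 9 = 28
The minimum is 18.

18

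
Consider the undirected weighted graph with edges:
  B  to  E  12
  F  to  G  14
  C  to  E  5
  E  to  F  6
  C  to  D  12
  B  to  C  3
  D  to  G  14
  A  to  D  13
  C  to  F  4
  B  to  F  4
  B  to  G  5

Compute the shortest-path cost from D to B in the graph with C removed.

19

Candidate routes:
D → G → F → B: 14 + 14 + 4 = 32
D → G → F → E → B: 14 + 14 + 6 + 12 = 46
D → G → B: 14 + 5 = 19
Shortest: 19.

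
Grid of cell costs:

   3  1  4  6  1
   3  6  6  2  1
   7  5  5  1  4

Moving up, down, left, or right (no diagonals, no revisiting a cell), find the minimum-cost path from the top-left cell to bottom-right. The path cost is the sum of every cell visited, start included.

20

Best path: r0c0 r0c1 r0c2 r0c3 r0c4 r1c4 r2c4
Cost: 3 + 1 + 4 + 6 + 1 + 1 + 4 = 20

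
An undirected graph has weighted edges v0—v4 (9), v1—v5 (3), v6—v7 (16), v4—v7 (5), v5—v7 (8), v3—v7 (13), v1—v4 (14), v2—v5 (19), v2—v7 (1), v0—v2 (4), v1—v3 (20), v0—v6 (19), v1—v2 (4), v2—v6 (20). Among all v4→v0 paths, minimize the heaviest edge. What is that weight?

A few of the v4→v0 routes:
v4-v7-v5-v1-v2-v0: max(5, 8, 3, 4, 4) = 8
v4-v7-v2-v0: max(5, 1, 4) = 5
v4-v0: max(9) = 9
Smallest bottleneck: 5.

5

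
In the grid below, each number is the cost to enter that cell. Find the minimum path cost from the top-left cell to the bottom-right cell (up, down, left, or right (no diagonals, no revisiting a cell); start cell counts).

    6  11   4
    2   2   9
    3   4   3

17

Take [0,0] [1,0] [1,1] [2,1] [2,2] for a total of 6 + 2 + 2 + 4 + 3 = 17.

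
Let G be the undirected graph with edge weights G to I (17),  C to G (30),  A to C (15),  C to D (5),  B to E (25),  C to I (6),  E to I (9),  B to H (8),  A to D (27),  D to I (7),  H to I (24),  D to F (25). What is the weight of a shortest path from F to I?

32

Paths from F to I:
F→D→C→G→I: 25 + 5 + 30 + 17 = 77
F→D→I: 25 + 7 = 32
F→D→A→C→I: 25 + 27 + 15 + 6 = 73
F→D→C→I: 25 + 5 + 6 = 36
F→D→A→C→G→I: 25 + 27 + 15 + 30 + 17 = 114
Shortest: 32.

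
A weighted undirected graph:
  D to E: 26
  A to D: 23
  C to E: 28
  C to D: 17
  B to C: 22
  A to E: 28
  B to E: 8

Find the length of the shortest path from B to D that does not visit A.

A few of the B→D routes:
B → E → D: 8 + 26 = 34
B → E → C → D: 8 + 28 + 17 = 53
B → C → D: 22 + 17 = 39
The minimum is 34.

34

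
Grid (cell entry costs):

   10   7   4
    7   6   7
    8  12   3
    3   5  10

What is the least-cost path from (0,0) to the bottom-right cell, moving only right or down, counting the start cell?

41

Take r0c0 r0c1 r0c2 r1c2 r2c2 r3c2 for a total of 10 + 7 + 4 + 7 + 3 + 10 = 41.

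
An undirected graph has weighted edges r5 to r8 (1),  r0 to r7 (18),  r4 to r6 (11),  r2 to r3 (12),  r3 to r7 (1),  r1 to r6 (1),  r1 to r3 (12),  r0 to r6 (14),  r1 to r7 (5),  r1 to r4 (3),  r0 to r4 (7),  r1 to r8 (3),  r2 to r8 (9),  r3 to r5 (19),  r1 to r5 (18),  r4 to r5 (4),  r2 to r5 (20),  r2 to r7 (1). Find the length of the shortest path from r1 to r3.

Checking several routes:
r1-r7-r2-r3: 5 + 1 + 12 = 18
r1-r3: 12
r1-r7-r3: 5 + 1 = 6
r1-r8-r2-r7-r3: 3 + 9 + 1 + 1 = 14
Best route has total 6.

6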